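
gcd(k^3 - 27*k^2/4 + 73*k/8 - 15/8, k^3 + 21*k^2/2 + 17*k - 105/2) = k - 3/2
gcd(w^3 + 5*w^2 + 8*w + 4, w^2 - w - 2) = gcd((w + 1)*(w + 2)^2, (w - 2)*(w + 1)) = w + 1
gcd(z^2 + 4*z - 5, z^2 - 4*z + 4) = 1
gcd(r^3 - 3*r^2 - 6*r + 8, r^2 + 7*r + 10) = r + 2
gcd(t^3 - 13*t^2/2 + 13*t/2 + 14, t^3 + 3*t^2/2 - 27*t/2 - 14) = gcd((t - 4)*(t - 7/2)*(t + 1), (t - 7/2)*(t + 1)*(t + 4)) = t^2 - 5*t/2 - 7/2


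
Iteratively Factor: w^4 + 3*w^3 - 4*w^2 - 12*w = (w)*(w^3 + 3*w^2 - 4*w - 12) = w*(w + 3)*(w^2 - 4) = w*(w + 2)*(w + 3)*(w - 2)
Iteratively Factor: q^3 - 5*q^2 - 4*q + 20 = (q + 2)*(q^2 - 7*q + 10) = (q - 5)*(q + 2)*(q - 2)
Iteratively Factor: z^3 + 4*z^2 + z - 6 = (z + 3)*(z^2 + z - 2) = (z - 1)*(z + 3)*(z + 2)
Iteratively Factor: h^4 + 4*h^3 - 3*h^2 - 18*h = (h)*(h^3 + 4*h^2 - 3*h - 18) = h*(h + 3)*(h^2 + h - 6) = h*(h - 2)*(h + 3)*(h + 3)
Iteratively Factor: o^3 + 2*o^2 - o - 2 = (o + 1)*(o^2 + o - 2) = (o - 1)*(o + 1)*(o + 2)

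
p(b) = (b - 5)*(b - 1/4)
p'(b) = 2*b - 21/4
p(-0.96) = 7.21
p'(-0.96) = -7.17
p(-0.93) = 7.00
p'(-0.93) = -7.11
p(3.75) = -4.38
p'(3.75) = 2.25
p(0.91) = -2.70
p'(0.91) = -3.43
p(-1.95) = 15.29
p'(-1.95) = -9.15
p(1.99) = -5.24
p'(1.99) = -1.27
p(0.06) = 0.94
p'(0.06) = -5.13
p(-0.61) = 4.82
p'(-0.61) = -6.47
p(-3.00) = 26.00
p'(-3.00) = -11.25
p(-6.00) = 68.75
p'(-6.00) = -17.25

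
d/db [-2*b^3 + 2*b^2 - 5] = 2*b*(2 - 3*b)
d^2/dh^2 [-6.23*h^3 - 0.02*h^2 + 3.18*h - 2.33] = -37.38*h - 0.04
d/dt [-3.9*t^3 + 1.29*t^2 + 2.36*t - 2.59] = -11.7*t^2 + 2.58*t + 2.36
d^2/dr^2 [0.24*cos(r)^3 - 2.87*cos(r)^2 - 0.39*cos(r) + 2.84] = 0.21*cos(r) + 5.74*cos(2*r) - 0.54*cos(3*r)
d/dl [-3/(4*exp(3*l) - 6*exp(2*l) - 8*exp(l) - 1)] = (36*exp(2*l) - 36*exp(l) - 24)*exp(l)/(-4*exp(3*l) + 6*exp(2*l) + 8*exp(l) + 1)^2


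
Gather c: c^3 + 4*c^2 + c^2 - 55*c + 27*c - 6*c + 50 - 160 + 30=c^3 + 5*c^2 - 34*c - 80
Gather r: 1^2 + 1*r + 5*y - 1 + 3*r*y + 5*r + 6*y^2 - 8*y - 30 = r*(3*y + 6) + 6*y^2 - 3*y - 30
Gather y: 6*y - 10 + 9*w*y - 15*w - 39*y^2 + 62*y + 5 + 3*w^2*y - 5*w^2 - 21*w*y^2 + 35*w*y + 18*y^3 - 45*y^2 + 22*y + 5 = -5*w^2 - 15*w + 18*y^3 + y^2*(-21*w - 84) + y*(3*w^2 + 44*w + 90)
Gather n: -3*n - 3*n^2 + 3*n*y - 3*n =-3*n^2 + n*(3*y - 6)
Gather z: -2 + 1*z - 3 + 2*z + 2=3*z - 3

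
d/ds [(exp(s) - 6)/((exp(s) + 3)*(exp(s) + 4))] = (-exp(2*s) + 12*exp(s) + 54)*exp(s)/(exp(4*s) + 14*exp(3*s) + 73*exp(2*s) + 168*exp(s) + 144)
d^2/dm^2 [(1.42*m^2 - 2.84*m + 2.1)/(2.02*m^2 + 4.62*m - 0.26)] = (-49.680688*m^3 + 55.887744*m^2 + 108.638832*m + 85.221488)/(8.242408*m^6 + 56.554344*m^5 + 126.164352*m^4 + 84.052584*m^3 - 16.238976*m^2 + 0.936936*m - 0.017576)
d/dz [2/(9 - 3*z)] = 2/(3*(z - 3)^2)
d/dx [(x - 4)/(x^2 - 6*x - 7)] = (x^2 - 6*x - 2*(x - 4)*(x - 3) - 7)/(-x^2 + 6*x + 7)^2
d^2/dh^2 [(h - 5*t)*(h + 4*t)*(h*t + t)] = 2*t*(3*h - t + 1)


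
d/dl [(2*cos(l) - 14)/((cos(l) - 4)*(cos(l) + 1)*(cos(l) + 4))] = 4*(cos(l)^3 - 10*cos(l)^2 - 7*cos(l) + 64)*sin(l)/((cos(l) - 4)^2*(cos(l) + 1)^2*(cos(l) + 4)^2)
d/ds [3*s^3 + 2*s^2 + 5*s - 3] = 9*s^2 + 4*s + 5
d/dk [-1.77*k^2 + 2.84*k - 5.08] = 2.84 - 3.54*k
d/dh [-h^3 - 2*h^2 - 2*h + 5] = -3*h^2 - 4*h - 2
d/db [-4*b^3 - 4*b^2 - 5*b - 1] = -12*b^2 - 8*b - 5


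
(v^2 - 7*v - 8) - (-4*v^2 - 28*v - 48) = 5*v^2 + 21*v + 40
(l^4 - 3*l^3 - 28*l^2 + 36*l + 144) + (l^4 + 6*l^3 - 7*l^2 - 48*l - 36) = 2*l^4 + 3*l^3 - 35*l^2 - 12*l + 108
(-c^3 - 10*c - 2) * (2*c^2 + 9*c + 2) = -2*c^5 - 9*c^4 - 22*c^3 - 94*c^2 - 38*c - 4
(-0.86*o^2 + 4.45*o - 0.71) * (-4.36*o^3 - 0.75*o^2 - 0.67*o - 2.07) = 3.7496*o^5 - 18.757*o^4 + 0.3343*o^3 - 0.668800000000001*o^2 - 8.7358*o + 1.4697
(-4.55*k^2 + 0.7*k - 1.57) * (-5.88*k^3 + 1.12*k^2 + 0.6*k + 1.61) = 26.754*k^5 - 9.212*k^4 + 7.2856*k^3 - 8.6639*k^2 + 0.185*k - 2.5277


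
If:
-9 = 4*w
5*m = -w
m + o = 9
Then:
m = 9/20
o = 171/20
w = -9/4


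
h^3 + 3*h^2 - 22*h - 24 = (h - 4)*(h + 1)*(h + 6)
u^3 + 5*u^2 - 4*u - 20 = (u - 2)*(u + 2)*(u + 5)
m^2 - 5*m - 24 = (m - 8)*(m + 3)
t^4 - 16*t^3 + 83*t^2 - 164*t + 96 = (t - 8)*(t - 4)*(t - 3)*(t - 1)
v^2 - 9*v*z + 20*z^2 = (v - 5*z)*(v - 4*z)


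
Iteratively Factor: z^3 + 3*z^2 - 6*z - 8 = (z + 4)*(z^2 - z - 2) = (z + 1)*(z + 4)*(z - 2)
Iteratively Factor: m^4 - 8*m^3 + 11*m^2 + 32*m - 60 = (m - 2)*(m^3 - 6*m^2 - m + 30) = (m - 5)*(m - 2)*(m^2 - m - 6) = (m - 5)*(m - 3)*(m - 2)*(m + 2)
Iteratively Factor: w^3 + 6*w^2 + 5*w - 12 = (w - 1)*(w^2 + 7*w + 12) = (w - 1)*(w + 4)*(w + 3)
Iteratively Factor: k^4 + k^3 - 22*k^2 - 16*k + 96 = (k + 4)*(k^3 - 3*k^2 - 10*k + 24) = (k + 3)*(k + 4)*(k^2 - 6*k + 8) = (k - 2)*(k + 3)*(k + 4)*(k - 4)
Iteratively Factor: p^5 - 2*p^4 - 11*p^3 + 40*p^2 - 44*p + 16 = (p - 1)*(p^4 - p^3 - 12*p^2 + 28*p - 16) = (p - 1)*(p + 4)*(p^3 - 5*p^2 + 8*p - 4) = (p - 2)*(p - 1)*(p + 4)*(p^2 - 3*p + 2) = (p - 2)*(p - 1)^2*(p + 4)*(p - 2)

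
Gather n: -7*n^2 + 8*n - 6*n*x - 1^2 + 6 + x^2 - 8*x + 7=-7*n^2 + n*(8 - 6*x) + x^2 - 8*x + 12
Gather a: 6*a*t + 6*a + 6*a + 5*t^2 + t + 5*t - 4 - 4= a*(6*t + 12) + 5*t^2 + 6*t - 8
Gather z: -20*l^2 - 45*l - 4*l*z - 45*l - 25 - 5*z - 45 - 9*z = -20*l^2 - 90*l + z*(-4*l - 14) - 70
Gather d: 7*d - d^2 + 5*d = -d^2 + 12*d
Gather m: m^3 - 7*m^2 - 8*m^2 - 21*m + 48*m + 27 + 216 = m^3 - 15*m^2 + 27*m + 243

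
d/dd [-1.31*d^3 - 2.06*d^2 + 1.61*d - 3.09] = -3.93*d^2 - 4.12*d + 1.61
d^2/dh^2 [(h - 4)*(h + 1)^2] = 6*h - 4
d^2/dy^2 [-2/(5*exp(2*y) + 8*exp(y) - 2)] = 8*((5*exp(y) + 2)*(5*exp(2*y) + 8*exp(y) - 2) - 2*(5*exp(y) + 4)^2*exp(y))*exp(y)/(5*exp(2*y) + 8*exp(y) - 2)^3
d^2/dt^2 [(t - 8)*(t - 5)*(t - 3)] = 6*t - 32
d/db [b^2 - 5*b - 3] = 2*b - 5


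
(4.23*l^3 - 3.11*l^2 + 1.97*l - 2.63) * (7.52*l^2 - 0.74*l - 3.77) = 31.8096*l^5 - 26.5174*l^4 + 1.1687*l^3 - 9.5107*l^2 - 5.4807*l + 9.9151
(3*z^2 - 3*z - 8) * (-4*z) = -12*z^3 + 12*z^2 + 32*z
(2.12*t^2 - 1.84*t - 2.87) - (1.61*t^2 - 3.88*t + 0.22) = 0.51*t^2 + 2.04*t - 3.09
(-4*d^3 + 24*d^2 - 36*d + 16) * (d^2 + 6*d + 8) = -4*d^5 + 76*d^3 - 8*d^2 - 192*d + 128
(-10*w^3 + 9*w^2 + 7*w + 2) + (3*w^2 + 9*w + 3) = -10*w^3 + 12*w^2 + 16*w + 5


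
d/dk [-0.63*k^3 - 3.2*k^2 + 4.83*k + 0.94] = -1.89*k^2 - 6.4*k + 4.83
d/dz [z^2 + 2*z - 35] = 2*z + 2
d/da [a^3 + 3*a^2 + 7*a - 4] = 3*a^2 + 6*a + 7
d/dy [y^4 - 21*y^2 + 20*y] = 4*y^3 - 42*y + 20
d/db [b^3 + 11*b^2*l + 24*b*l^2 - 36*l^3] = 3*b^2 + 22*b*l + 24*l^2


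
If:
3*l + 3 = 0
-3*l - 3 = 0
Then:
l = -1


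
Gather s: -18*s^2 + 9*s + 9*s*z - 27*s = -18*s^2 + s*(9*z - 18)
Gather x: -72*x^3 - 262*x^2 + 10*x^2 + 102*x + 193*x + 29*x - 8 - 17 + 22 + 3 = -72*x^3 - 252*x^2 + 324*x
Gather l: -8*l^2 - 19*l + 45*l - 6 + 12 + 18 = -8*l^2 + 26*l + 24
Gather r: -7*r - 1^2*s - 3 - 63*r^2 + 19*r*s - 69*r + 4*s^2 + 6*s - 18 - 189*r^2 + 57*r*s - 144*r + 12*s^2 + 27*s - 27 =-252*r^2 + r*(76*s - 220) + 16*s^2 + 32*s - 48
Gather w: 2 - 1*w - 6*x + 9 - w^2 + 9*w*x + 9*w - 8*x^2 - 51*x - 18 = -w^2 + w*(9*x + 8) - 8*x^2 - 57*x - 7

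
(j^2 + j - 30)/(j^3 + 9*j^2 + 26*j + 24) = (j^2 + j - 30)/(j^3 + 9*j^2 + 26*j + 24)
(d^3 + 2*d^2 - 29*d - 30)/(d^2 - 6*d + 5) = (d^2 + 7*d + 6)/(d - 1)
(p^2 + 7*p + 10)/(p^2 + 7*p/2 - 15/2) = 2*(p + 2)/(2*p - 3)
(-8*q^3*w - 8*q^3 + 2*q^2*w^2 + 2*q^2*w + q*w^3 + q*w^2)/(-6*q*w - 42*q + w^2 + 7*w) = q*(8*q^2*w + 8*q^2 - 2*q*w^2 - 2*q*w - w^3 - w^2)/(6*q*w + 42*q - w^2 - 7*w)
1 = 1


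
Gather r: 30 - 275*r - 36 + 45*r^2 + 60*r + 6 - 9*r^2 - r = 36*r^2 - 216*r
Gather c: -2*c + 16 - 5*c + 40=56 - 7*c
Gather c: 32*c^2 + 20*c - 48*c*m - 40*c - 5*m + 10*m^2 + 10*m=32*c^2 + c*(-48*m - 20) + 10*m^2 + 5*m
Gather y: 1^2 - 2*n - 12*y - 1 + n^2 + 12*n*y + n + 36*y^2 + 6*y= n^2 - n + 36*y^2 + y*(12*n - 6)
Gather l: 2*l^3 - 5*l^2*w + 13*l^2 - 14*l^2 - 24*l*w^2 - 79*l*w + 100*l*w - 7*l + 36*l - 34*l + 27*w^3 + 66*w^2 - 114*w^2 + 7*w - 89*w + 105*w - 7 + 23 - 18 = 2*l^3 + l^2*(-5*w - 1) + l*(-24*w^2 + 21*w - 5) + 27*w^3 - 48*w^2 + 23*w - 2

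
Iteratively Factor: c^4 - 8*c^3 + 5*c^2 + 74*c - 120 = (c - 2)*(c^3 - 6*c^2 - 7*c + 60) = (c - 4)*(c - 2)*(c^2 - 2*c - 15) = (c - 4)*(c - 2)*(c + 3)*(c - 5)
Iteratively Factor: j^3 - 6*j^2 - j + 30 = (j - 3)*(j^2 - 3*j - 10) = (j - 5)*(j - 3)*(j + 2)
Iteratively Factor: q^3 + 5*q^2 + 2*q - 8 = (q + 4)*(q^2 + q - 2) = (q + 2)*(q + 4)*(q - 1)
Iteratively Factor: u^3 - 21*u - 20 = (u + 1)*(u^2 - u - 20) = (u - 5)*(u + 1)*(u + 4)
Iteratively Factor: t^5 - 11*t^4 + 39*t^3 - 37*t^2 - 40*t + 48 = (t - 4)*(t^4 - 7*t^3 + 11*t^2 + 7*t - 12) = (t - 4)*(t + 1)*(t^3 - 8*t^2 + 19*t - 12) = (t - 4)^2*(t + 1)*(t^2 - 4*t + 3) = (t - 4)^2*(t - 3)*(t + 1)*(t - 1)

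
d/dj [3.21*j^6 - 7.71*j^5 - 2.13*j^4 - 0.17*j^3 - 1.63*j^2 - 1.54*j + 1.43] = 19.26*j^5 - 38.55*j^4 - 8.52*j^3 - 0.51*j^2 - 3.26*j - 1.54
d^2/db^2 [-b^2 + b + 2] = -2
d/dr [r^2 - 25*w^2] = 2*r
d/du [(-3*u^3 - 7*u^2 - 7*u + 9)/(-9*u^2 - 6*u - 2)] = (27*u^4 + 36*u^3 - 3*u^2 + 190*u + 68)/(81*u^4 + 108*u^3 + 72*u^2 + 24*u + 4)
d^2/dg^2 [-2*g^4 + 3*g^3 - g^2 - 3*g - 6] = -24*g^2 + 18*g - 2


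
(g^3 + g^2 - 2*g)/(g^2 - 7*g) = (g^2 + g - 2)/(g - 7)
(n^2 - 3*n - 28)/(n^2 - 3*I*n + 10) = (n^2 - 3*n - 28)/(n^2 - 3*I*n + 10)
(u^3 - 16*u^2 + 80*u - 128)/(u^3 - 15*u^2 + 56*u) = (u^2 - 8*u + 16)/(u*(u - 7))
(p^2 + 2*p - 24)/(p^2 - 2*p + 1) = (p^2 + 2*p - 24)/(p^2 - 2*p + 1)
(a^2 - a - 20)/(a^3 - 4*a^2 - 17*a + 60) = 1/(a - 3)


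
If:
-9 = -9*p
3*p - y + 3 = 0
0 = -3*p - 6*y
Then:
No Solution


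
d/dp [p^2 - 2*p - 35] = 2*p - 2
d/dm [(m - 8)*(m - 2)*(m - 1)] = 3*m^2 - 22*m + 26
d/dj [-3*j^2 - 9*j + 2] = -6*j - 9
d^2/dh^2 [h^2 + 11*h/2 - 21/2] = 2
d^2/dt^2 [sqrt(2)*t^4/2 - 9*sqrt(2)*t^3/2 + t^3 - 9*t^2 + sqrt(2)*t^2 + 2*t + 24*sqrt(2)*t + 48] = 6*sqrt(2)*t^2 - 27*sqrt(2)*t + 6*t - 18 + 2*sqrt(2)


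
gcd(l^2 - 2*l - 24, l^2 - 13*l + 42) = l - 6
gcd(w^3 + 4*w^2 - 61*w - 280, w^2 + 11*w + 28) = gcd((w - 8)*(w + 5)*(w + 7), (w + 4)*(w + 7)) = w + 7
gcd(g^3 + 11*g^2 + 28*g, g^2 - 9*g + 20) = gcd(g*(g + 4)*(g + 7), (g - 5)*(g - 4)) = 1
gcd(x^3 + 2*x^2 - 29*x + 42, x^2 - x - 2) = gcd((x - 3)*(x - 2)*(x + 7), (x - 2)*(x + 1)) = x - 2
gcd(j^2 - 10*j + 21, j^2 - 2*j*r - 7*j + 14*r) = j - 7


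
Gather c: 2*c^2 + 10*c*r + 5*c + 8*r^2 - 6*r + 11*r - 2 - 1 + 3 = 2*c^2 + c*(10*r + 5) + 8*r^2 + 5*r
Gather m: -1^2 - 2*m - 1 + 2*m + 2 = 0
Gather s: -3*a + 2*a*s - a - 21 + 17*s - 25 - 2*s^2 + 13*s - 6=-4*a - 2*s^2 + s*(2*a + 30) - 52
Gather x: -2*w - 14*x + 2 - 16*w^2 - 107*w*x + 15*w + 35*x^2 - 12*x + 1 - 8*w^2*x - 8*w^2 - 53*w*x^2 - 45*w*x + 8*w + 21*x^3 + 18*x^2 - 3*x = -24*w^2 + 21*w + 21*x^3 + x^2*(53 - 53*w) + x*(-8*w^2 - 152*w - 29) + 3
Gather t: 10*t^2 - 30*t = 10*t^2 - 30*t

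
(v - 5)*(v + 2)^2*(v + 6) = v^4 + 5*v^3 - 22*v^2 - 116*v - 120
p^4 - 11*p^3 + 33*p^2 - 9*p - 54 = (p - 6)*(p - 3)^2*(p + 1)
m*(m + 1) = m^2 + m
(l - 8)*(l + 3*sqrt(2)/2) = l^2 - 8*l + 3*sqrt(2)*l/2 - 12*sqrt(2)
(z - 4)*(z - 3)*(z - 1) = z^3 - 8*z^2 + 19*z - 12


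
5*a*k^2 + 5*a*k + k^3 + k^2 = k*(5*a + k)*(k + 1)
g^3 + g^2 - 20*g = g*(g - 4)*(g + 5)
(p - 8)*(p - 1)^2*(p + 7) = p^4 - 3*p^3 - 53*p^2 + 111*p - 56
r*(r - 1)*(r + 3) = r^3 + 2*r^2 - 3*r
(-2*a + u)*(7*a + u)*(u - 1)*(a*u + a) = -14*a^3*u^2 + 14*a^3 + 5*a^2*u^3 - 5*a^2*u + a*u^4 - a*u^2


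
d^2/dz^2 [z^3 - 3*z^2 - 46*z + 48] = 6*z - 6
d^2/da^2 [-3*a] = 0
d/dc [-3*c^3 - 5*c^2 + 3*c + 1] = -9*c^2 - 10*c + 3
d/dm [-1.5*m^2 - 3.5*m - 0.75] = -3.0*m - 3.5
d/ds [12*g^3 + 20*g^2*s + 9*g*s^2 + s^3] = 20*g^2 + 18*g*s + 3*s^2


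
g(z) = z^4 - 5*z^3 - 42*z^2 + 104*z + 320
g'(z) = 4*z^3 - 15*z^2 - 84*z + 104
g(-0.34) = 279.99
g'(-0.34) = 130.67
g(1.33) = 375.39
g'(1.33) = -24.84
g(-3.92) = -195.76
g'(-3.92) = -38.16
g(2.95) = 208.67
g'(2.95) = -171.65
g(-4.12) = -183.60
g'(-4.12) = -84.27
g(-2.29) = -50.87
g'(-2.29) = 169.66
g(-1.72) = 51.06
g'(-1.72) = 183.75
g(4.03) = -6.49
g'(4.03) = -216.33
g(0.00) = 320.00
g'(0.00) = 104.00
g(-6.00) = 560.00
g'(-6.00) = -796.00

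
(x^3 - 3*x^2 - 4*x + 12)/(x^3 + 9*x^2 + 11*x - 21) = (x^3 - 3*x^2 - 4*x + 12)/(x^3 + 9*x^2 + 11*x - 21)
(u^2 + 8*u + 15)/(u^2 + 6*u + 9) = (u + 5)/(u + 3)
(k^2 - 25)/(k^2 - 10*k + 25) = (k + 5)/(k - 5)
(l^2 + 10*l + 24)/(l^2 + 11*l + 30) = (l + 4)/(l + 5)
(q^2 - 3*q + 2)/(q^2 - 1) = (q - 2)/(q + 1)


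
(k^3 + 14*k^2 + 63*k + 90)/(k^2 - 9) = (k^2 + 11*k + 30)/(k - 3)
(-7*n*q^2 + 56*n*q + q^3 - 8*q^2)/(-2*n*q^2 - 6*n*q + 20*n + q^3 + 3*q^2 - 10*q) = q*(7*n*q - 56*n - q^2 + 8*q)/(2*n*q^2 + 6*n*q - 20*n - q^3 - 3*q^2 + 10*q)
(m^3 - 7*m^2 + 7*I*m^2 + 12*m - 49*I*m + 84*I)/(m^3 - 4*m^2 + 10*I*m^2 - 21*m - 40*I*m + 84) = (m - 3)/(m + 3*I)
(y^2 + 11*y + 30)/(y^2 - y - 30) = (y + 6)/(y - 6)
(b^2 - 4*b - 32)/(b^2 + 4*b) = (b - 8)/b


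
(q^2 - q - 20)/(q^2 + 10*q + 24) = (q - 5)/(q + 6)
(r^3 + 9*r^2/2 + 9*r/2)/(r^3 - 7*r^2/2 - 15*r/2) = (r + 3)/(r - 5)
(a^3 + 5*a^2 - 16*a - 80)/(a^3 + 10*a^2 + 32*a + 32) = (a^2 + a - 20)/(a^2 + 6*a + 8)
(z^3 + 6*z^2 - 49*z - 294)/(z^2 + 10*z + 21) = (z^2 - z - 42)/(z + 3)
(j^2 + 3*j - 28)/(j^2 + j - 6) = (j^2 + 3*j - 28)/(j^2 + j - 6)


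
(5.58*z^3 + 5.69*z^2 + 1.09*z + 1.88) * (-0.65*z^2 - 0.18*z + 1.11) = -3.627*z^5 - 4.7029*z^4 + 4.4611*z^3 + 4.8977*z^2 + 0.8715*z + 2.0868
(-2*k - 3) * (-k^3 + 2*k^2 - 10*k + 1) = 2*k^4 - k^3 + 14*k^2 + 28*k - 3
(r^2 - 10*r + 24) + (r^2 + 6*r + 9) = 2*r^2 - 4*r + 33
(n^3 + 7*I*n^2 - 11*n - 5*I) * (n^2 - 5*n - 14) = n^5 - 5*n^4 + 7*I*n^4 - 25*n^3 - 35*I*n^3 + 55*n^2 - 103*I*n^2 + 154*n + 25*I*n + 70*I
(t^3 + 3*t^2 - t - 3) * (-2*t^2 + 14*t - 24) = -2*t^5 + 8*t^4 + 20*t^3 - 80*t^2 - 18*t + 72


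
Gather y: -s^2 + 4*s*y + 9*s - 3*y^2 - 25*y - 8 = -s^2 + 9*s - 3*y^2 + y*(4*s - 25) - 8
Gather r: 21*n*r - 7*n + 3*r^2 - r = -7*n + 3*r^2 + r*(21*n - 1)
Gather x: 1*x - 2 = x - 2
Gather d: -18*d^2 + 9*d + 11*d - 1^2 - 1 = -18*d^2 + 20*d - 2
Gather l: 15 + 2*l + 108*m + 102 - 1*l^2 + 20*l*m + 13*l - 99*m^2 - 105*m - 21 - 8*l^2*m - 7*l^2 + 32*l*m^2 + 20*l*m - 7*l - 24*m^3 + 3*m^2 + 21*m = l^2*(-8*m - 8) + l*(32*m^2 + 40*m + 8) - 24*m^3 - 96*m^2 + 24*m + 96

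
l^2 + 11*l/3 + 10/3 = (l + 5/3)*(l + 2)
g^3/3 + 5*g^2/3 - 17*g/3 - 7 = (g/3 + 1/3)*(g - 3)*(g + 7)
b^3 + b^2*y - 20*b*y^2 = b*(b - 4*y)*(b + 5*y)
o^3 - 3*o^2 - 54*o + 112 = (o - 8)*(o - 2)*(o + 7)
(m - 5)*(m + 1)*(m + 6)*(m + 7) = m^4 + 9*m^3 - 15*m^2 - 233*m - 210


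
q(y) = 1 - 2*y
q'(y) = -2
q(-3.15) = 7.30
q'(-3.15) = -2.00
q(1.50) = -2.00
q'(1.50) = -2.00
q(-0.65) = 2.30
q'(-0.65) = -2.00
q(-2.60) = 6.20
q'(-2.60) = -2.00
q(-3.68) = 8.36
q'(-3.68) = -2.00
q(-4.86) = 10.72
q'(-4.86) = -2.00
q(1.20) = -1.40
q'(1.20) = -2.00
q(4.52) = -8.04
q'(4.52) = -2.00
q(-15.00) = 31.00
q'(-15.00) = -2.00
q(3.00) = -5.00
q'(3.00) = -2.00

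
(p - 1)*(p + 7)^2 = p^3 + 13*p^2 + 35*p - 49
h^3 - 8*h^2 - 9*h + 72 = (h - 8)*(h - 3)*(h + 3)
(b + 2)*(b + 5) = b^2 + 7*b + 10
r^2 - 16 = (r - 4)*(r + 4)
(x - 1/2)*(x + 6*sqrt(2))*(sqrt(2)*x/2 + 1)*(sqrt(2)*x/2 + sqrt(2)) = x^4/2 + 3*x^3/4 + 7*sqrt(2)*x^3/2 + 11*x^2/2 + 21*sqrt(2)*x^2/4 - 7*sqrt(2)*x/2 + 9*x - 6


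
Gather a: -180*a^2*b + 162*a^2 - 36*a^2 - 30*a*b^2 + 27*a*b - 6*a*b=a^2*(126 - 180*b) + a*(-30*b^2 + 21*b)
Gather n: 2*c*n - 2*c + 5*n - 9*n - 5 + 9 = -2*c + n*(2*c - 4) + 4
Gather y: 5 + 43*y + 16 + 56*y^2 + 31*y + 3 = 56*y^2 + 74*y + 24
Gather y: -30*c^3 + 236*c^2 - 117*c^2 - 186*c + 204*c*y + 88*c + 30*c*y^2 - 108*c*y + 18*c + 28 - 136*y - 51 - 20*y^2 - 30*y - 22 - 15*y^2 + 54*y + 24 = -30*c^3 + 119*c^2 - 80*c + y^2*(30*c - 35) + y*(96*c - 112) - 21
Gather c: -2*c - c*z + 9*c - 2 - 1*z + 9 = c*(7 - z) - z + 7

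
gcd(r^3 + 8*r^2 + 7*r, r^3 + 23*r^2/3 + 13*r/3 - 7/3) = r^2 + 8*r + 7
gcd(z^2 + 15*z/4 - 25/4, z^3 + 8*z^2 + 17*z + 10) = z + 5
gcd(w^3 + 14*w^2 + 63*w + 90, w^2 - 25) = w + 5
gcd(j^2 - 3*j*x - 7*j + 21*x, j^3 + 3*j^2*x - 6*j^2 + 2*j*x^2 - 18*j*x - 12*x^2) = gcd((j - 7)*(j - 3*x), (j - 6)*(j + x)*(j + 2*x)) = 1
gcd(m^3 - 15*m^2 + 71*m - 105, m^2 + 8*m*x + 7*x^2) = 1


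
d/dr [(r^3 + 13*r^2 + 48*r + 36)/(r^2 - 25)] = (r^4 - 123*r^2 - 722*r - 1200)/(r^4 - 50*r^2 + 625)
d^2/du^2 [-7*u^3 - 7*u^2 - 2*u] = -42*u - 14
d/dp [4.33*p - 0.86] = 4.33000000000000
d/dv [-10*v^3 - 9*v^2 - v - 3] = -30*v^2 - 18*v - 1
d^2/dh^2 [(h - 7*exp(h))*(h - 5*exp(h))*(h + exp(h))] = -11*h^2*exp(h) + 92*h*exp(2*h) - 44*h*exp(h) + 6*h + 315*exp(3*h) + 92*exp(2*h) - 22*exp(h)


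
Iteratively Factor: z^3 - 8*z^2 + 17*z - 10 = (z - 5)*(z^2 - 3*z + 2) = (z - 5)*(z - 1)*(z - 2)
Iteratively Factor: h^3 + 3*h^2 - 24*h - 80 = (h + 4)*(h^2 - h - 20) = (h - 5)*(h + 4)*(h + 4)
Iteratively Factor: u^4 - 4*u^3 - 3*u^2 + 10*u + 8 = (u - 2)*(u^3 - 2*u^2 - 7*u - 4) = (u - 4)*(u - 2)*(u^2 + 2*u + 1) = (u - 4)*(u - 2)*(u + 1)*(u + 1)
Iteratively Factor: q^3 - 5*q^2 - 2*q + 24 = (q - 3)*(q^2 - 2*q - 8) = (q - 3)*(q + 2)*(q - 4)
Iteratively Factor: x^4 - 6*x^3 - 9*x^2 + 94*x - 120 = (x + 4)*(x^3 - 10*x^2 + 31*x - 30) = (x - 2)*(x + 4)*(x^2 - 8*x + 15) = (x - 3)*(x - 2)*(x + 4)*(x - 5)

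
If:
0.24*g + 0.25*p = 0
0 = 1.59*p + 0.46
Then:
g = 0.30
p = -0.29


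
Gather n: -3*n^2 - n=-3*n^2 - n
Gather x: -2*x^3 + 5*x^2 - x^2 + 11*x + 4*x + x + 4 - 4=-2*x^3 + 4*x^2 + 16*x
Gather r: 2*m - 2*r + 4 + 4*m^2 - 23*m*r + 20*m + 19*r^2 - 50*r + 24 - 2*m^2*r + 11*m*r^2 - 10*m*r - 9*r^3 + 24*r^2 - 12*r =4*m^2 + 22*m - 9*r^3 + r^2*(11*m + 43) + r*(-2*m^2 - 33*m - 64) + 28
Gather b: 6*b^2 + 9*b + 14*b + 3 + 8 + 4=6*b^2 + 23*b + 15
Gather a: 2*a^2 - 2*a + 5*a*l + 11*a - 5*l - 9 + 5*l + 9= 2*a^2 + a*(5*l + 9)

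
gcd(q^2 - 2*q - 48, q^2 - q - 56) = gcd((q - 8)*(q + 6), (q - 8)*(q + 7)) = q - 8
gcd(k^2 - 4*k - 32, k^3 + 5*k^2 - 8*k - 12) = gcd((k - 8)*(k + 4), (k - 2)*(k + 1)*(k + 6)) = 1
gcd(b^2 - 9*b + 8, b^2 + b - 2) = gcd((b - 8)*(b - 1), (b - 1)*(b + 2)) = b - 1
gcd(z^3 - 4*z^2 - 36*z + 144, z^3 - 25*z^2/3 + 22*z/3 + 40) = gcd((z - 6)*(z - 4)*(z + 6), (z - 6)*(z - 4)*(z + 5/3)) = z^2 - 10*z + 24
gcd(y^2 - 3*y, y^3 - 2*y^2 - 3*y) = y^2 - 3*y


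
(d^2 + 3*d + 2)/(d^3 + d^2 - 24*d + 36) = (d^2 + 3*d + 2)/(d^3 + d^2 - 24*d + 36)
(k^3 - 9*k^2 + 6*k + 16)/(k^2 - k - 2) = k - 8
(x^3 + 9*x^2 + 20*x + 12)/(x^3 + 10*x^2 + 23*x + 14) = (x + 6)/(x + 7)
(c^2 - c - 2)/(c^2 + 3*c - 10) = (c + 1)/(c + 5)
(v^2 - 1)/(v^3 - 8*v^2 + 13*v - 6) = (v + 1)/(v^2 - 7*v + 6)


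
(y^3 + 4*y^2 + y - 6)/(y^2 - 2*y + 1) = (y^2 + 5*y + 6)/(y - 1)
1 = 1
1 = 1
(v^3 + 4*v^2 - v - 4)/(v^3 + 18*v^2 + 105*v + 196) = (v^2 - 1)/(v^2 + 14*v + 49)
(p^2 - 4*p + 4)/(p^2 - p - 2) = (p - 2)/(p + 1)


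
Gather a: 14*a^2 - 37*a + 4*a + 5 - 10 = 14*a^2 - 33*a - 5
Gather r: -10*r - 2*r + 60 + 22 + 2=84 - 12*r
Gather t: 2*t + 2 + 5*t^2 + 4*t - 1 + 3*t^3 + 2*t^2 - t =3*t^3 + 7*t^2 + 5*t + 1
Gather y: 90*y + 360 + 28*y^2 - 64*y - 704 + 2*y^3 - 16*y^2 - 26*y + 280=2*y^3 + 12*y^2 - 64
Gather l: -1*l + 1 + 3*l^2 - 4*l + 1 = 3*l^2 - 5*l + 2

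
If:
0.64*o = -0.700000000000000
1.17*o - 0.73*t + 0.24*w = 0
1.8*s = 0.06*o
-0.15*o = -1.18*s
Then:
No Solution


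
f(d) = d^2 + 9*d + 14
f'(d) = 2*d + 9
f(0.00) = 14.00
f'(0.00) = 9.00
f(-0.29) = 11.47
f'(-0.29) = 8.42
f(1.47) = 29.39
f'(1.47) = 11.94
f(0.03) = 14.27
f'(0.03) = 9.06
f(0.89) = 22.80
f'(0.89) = 10.78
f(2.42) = 41.64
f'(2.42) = 13.84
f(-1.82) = 0.93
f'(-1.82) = 5.36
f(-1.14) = 5.04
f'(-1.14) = 6.72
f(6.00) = 104.00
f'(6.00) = 21.00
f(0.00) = 14.00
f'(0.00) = 9.00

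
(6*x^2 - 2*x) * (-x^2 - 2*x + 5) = -6*x^4 - 10*x^3 + 34*x^2 - 10*x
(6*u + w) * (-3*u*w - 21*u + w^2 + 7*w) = -18*u^2*w - 126*u^2 + 3*u*w^2 + 21*u*w + w^3 + 7*w^2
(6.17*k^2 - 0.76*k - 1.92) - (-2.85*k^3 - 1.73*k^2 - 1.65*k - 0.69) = 2.85*k^3 + 7.9*k^2 + 0.89*k - 1.23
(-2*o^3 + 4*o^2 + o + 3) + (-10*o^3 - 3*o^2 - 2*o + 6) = -12*o^3 + o^2 - o + 9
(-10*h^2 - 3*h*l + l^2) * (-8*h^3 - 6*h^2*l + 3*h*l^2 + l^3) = 80*h^5 + 84*h^4*l - 20*h^3*l^2 - 25*h^2*l^3 + l^5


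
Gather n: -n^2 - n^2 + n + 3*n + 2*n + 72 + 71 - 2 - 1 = -2*n^2 + 6*n + 140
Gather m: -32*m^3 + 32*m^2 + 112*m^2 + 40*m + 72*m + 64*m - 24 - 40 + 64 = -32*m^3 + 144*m^2 + 176*m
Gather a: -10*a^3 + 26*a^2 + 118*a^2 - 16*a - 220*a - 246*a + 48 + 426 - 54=-10*a^3 + 144*a^2 - 482*a + 420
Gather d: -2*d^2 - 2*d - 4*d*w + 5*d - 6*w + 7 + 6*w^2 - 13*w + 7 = -2*d^2 + d*(3 - 4*w) + 6*w^2 - 19*w + 14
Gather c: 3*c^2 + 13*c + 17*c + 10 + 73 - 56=3*c^2 + 30*c + 27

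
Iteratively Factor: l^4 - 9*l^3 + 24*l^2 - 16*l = (l - 4)*(l^3 - 5*l^2 + 4*l) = (l - 4)*(l - 1)*(l^2 - 4*l) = (l - 4)^2*(l - 1)*(l)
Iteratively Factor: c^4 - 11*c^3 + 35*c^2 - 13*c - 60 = (c - 3)*(c^3 - 8*c^2 + 11*c + 20) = (c - 5)*(c - 3)*(c^2 - 3*c - 4) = (c - 5)*(c - 4)*(c - 3)*(c + 1)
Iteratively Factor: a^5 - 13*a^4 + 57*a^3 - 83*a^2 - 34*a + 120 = (a - 5)*(a^4 - 8*a^3 + 17*a^2 + 2*a - 24) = (a - 5)*(a - 2)*(a^3 - 6*a^2 + 5*a + 12) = (a - 5)*(a - 4)*(a - 2)*(a^2 - 2*a - 3) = (a - 5)*(a - 4)*(a - 2)*(a + 1)*(a - 3)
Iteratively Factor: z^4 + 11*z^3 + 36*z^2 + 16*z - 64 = (z + 4)*(z^3 + 7*z^2 + 8*z - 16) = (z + 4)^2*(z^2 + 3*z - 4) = (z - 1)*(z + 4)^2*(z + 4)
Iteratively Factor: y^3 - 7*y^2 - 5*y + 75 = (y - 5)*(y^2 - 2*y - 15) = (y - 5)^2*(y + 3)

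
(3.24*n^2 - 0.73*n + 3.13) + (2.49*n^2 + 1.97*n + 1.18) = 5.73*n^2 + 1.24*n + 4.31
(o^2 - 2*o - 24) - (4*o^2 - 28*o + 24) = -3*o^2 + 26*o - 48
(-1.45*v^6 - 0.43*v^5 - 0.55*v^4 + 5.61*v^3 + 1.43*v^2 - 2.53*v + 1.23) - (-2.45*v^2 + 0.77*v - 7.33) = -1.45*v^6 - 0.43*v^5 - 0.55*v^4 + 5.61*v^3 + 3.88*v^2 - 3.3*v + 8.56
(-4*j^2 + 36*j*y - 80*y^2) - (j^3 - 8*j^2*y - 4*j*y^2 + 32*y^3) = -j^3 + 8*j^2*y - 4*j^2 + 4*j*y^2 + 36*j*y - 32*y^3 - 80*y^2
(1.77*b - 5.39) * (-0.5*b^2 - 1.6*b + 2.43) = -0.885*b^3 - 0.137*b^2 + 12.9251*b - 13.0977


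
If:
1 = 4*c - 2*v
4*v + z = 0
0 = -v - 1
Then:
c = -1/4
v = -1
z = 4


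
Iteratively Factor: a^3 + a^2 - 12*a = (a + 4)*(a^2 - 3*a) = a*(a + 4)*(a - 3)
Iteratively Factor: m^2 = (m)*(m)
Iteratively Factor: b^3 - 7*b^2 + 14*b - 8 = (b - 4)*(b^2 - 3*b + 2) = (b - 4)*(b - 1)*(b - 2)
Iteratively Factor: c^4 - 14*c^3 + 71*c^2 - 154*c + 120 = (c - 2)*(c^3 - 12*c^2 + 47*c - 60) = (c - 3)*(c - 2)*(c^2 - 9*c + 20) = (c - 4)*(c - 3)*(c - 2)*(c - 5)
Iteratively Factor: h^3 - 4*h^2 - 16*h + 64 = (h - 4)*(h^2 - 16) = (h - 4)*(h + 4)*(h - 4)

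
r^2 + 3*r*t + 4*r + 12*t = (r + 4)*(r + 3*t)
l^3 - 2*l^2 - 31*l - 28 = (l - 7)*(l + 1)*(l + 4)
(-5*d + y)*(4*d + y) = -20*d^2 - d*y + y^2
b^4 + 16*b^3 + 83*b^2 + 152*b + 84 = (b + 1)*(b + 2)*(b + 6)*(b + 7)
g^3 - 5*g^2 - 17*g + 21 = (g - 7)*(g - 1)*(g + 3)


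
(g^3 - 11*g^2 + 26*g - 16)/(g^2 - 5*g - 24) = (g^2 - 3*g + 2)/(g + 3)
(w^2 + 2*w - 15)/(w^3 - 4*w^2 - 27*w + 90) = 1/(w - 6)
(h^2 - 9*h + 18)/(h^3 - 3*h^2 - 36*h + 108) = 1/(h + 6)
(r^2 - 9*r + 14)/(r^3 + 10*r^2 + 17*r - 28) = (r^2 - 9*r + 14)/(r^3 + 10*r^2 + 17*r - 28)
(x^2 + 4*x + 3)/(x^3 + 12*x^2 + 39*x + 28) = (x + 3)/(x^2 + 11*x + 28)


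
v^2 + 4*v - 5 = (v - 1)*(v + 5)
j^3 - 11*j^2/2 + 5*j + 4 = (j - 4)*(j - 2)*(j + 1/2)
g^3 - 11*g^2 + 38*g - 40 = (g - 5)*(g - 4)*(g - 2)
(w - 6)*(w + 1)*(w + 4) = w^3 - w^2 - 26*w - 24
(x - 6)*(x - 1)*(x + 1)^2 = x^4 - 5*x^3 - 7*x^2 + 5*x + 6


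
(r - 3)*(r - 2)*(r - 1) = r^3 - 6*r^2 + 11*r - 6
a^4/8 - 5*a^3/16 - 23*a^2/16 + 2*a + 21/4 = (a/4 + 1/2)*(a/2 + 1)*(a - 7/2)*(a - 3)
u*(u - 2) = u^2 - 2*u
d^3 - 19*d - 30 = (d - 5)*(d + 2)*(d + 3)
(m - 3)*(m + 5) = m^2 + 2*m - 15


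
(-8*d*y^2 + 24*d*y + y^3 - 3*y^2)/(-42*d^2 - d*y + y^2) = y*(8*d*y - 24*d - y^2 + 3*y)/(42*d^2 + d*y - y^2)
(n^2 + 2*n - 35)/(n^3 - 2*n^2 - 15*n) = (n + 7)/(n*(n + 3))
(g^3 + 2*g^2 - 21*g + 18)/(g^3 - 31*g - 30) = (-g^3 - 2*g^2 + 21*g - 18)/(-g^3 + 31*g + 30)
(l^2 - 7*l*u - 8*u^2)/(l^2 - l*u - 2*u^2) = (-l + 8*u)/(-l + 2*u)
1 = 1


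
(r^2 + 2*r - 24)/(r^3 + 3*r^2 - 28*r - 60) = (r - 4)/(r^2 - 3*r - 10)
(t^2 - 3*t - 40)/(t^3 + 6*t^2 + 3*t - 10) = (t - 8)/(t^2 + t - 2)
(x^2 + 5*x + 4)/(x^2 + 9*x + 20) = (x + 1)/(x + 5)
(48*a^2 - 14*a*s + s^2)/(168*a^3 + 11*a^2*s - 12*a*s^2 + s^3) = (-6*a + s)/(-21*a^2 - 4*a*s + s^2)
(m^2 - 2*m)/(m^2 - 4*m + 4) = m/(m - 2)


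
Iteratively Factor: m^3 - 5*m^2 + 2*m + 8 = (m - 2)*(m^2 - 3*m - 4) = (m - 2)*(m + 1)*(m - 4)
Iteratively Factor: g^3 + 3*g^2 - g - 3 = (g - 1)*(g^2 + 4*g + 3) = (g - 1)*(g + 3)*(g + 1)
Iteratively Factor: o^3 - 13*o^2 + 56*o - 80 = (o - 4)*(o^2 - 9*o + 20) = (o - 5)*(o - 4)*(o - 4)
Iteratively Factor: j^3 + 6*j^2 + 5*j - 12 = (j - 1)*(j^2 + 7*j + 12) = (j - 1)*(j + 4)*(j + 3)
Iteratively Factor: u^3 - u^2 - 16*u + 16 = (u + 4)*(u^2 - 5*u + 4) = (u - 4)*(u + 4)*(u - 1)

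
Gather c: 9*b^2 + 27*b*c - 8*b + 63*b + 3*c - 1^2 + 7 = 9*b^2 + 55*b + c*(27*b + 3) + 6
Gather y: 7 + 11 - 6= 12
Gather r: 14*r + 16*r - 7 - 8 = 30*r - 15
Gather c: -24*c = -24*c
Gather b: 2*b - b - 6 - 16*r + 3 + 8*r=b - 8*r - 3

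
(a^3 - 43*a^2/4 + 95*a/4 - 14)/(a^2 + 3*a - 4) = (a^2 - 39*a/4 + 14)/(a + 4)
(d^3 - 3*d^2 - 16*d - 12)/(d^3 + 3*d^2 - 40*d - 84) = (d + 1)/(d + 7)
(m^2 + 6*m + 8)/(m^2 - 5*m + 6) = (m^2 + 6*m + 8)/(m^2 - 5*m + 6)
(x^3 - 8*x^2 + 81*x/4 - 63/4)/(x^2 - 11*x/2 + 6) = (2*x^2 - 13*x + 21)/(2*(x - 4))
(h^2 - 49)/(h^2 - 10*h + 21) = (h + 7)/(h - 3)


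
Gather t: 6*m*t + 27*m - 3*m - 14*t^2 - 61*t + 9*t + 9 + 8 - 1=24*m - 14*t^2 + t*(6*m - 52) + 16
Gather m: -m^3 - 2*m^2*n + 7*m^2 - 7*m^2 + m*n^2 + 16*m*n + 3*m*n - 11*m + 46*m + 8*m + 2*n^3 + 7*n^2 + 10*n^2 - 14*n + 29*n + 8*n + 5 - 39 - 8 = -m^3 - 2*m^2*n + m*(n^2 + 19*n + 43) + 2*n^3 + 17*n^2 + 23*n - 42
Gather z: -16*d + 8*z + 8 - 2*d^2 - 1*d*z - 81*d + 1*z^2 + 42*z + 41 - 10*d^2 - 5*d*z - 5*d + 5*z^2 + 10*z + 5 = -12*d^2 - 102*d + 6*z^2 + z*(60 - 6*d) + 54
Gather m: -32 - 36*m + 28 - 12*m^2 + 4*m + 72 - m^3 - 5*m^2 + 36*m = -m^3 - 17*m^2 + 4*m + 68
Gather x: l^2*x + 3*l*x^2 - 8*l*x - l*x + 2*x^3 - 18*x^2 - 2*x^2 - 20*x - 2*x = 2*x^3 + x^2*(3*l - 20) + x*(l^2 - 9*l - 22)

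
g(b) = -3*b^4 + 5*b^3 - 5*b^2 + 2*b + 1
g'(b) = -12*b^3 + 15*b^2 - 10*b + 2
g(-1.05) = -16.05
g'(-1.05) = 42.93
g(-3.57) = -784.66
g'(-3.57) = 774.87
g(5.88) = -2729.79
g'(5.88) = -1977.75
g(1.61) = -8.03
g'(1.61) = -25.30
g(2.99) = -143.84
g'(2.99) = -214.57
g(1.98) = -21.94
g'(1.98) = -52.14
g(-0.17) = 0.49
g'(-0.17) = 4.19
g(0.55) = 1.14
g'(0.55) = -0.96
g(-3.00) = -428.00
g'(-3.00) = 491.00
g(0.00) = 1.00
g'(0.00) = 2.00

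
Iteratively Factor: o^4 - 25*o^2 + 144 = (o + 3)*(o^3 - 3*o^2 - 16*o + 48) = (o - 4)*(o + 3)*(o^2 + o - 12) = (o - 4)*(o + 3)*(o + 4)*(o - 3)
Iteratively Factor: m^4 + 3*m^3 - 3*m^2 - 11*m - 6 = (m + 1)*(m^3 + 2*m^2 - 5*m - 6) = (m - 2)*(m + 1)*(m^2 + 4*m + 3) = (m - 2)*(m + 1)*(m + 3)*(m + 1)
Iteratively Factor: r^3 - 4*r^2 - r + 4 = (r - 4)*(r^2 - 1) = (r - 4)*(r + 1)*(r - 1)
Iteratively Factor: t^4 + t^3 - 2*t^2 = (t + 2)*(t^3 - t^2) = (t - 1)*(t + 2)*(t^2) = t*(t - 1)*(t + 2)*(t)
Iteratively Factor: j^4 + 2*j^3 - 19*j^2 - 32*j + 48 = (j + 4)*(j^3 - 2*j^2 - 11*j + 12) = (j - 1)*(j + 4)*(j^2 - j - 12) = (j - 1)*(j + 3)*(j + 4)*(j - 4)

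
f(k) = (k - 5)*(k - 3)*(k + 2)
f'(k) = (k - 5)*(k - 3) + (k - 5)*(k + 2) + (k - 3)*(k + 2)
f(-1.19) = 21.01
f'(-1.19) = 17.53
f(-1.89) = 3.71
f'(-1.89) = 32.40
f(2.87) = 1.35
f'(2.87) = -10.73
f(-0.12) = 30.03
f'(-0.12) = 0.48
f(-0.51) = 28.82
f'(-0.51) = 5.90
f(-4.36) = -162.58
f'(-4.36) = 108.35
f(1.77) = 14.98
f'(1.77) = -12.84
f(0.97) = 24.30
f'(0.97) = -9.82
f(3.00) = 0.00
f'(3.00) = -10.00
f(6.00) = 24.00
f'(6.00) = 35.00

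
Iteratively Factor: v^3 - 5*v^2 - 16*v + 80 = (v - 4)*(v^2 - v - 20) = (v - 5)*(v - 4)*(v + 4)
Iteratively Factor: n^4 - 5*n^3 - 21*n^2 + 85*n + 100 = (n + 4)*(n^3 - 9*n^2 + 15*n + 25) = (n - 5)*(n + 4)*(n^2 - 4*n - 5) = (n - 5)*(n + 1)*(n + 4)*(n - 5)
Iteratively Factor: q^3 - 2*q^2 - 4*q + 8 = (q - 2)*(q^2 - 4) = (q - 2)^2*(q + 2)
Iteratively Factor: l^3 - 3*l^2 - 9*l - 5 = (l + 1)*(l^2 - 4*l - 5) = (l + 1)^2*(l - 5)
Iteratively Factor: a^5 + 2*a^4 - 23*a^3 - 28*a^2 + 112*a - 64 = (a - 4)*(a^4 + 6*a^3 + a^2 - 24*a + 16) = (a - 4)*(a - 1)*(a^3 + 7*a^2 + 8*a - 16) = (a - 4)*(a - 1)^2*(a^2 + 8*a + 16) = (a - 4)*(a - 1)^2*(a + 4)*(a + 4)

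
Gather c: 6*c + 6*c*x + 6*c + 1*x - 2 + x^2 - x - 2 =c*(6*x + 12) + x^2 - 4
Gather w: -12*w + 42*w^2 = 42*w^2 - 12*w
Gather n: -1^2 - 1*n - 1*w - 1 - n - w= -2*n - 2*w - 2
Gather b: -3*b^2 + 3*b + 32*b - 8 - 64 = -3*b^2 + 35*b - 72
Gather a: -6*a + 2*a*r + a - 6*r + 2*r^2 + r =a*(2*r - 5) + 2*r^2 - 5*r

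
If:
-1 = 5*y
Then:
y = -1/5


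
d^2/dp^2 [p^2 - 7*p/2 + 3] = 2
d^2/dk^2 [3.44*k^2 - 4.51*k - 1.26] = 6.88000000000000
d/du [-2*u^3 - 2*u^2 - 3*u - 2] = -6*u^2 - 4*u - 3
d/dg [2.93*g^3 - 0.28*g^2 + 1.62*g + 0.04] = 8.79*g^2 - 0.56*g + 1.62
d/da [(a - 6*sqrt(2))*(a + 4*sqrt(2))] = 2*a - 2*sqrt(2)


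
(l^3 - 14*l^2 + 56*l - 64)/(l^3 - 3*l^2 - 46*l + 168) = (l^2 - 10*l + 16)/(l^2 + l - 42)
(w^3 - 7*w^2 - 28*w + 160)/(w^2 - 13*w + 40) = (w^2 + w - 20)/(w - 5)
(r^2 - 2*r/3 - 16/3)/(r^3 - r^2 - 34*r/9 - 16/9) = 3*(r + 2)/(3*r^2 + 5*r + 2)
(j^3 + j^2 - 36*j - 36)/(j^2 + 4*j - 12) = (j^2 - 5*j - 6)/(j - 2)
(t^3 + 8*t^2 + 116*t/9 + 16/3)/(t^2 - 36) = (t^2 + 2*t + 8/9)/(t - 6)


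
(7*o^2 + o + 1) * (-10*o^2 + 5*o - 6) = -70*o^4 + 25*o^3 - 47*o^2 - o - 6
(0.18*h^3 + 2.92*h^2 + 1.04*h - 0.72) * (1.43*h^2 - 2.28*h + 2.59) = 0.2574*h^5 + 3.7652*h^4 - 4.7042*h^3 + 4.162*h^2 + 4.3352*h - 1.8648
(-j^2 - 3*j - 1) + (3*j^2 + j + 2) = 2*j^2 - 2*j + 1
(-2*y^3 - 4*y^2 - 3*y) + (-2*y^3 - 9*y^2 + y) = -4*y^3 - 13*y^2 - 2*y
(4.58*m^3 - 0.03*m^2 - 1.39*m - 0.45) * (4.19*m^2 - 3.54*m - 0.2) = 19.1902*m^5 - 16.3389*m^4 - 6.6339*m^3 + 3.0411*m^2 + 1.871*m + 0.09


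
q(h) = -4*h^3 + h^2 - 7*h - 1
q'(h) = -12*h^2 + 2*h - 7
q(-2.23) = 63.94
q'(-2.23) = -71.13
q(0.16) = -2.11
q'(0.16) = -6.99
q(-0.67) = 5.34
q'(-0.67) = -13.73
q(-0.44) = 2.61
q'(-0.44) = -10.20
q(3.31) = -158.27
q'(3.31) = -131.85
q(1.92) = -39.07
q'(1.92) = -47.40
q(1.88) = -37.20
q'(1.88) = -45.65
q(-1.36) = 20.43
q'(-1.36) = -31.92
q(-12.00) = 7139.00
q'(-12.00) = -1759.00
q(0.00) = -1.00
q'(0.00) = -7.00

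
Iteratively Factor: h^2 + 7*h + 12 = (h + 4)*(h + 3)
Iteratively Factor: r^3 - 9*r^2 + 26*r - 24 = (r - 4)*(r^2 - 5*r + 6) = (r - 4)*(r - 3)*(r - 2)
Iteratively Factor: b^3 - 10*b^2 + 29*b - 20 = (b - 1)*(b^2 - 9*b + 20) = (b - 4)*(b - 1)*(b - 5)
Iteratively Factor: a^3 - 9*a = (a + 3)*(a^2 - 3*a) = a*(a + 3)*(a - 3)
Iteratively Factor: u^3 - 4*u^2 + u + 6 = (u - 3)*(u^2 - u - 2) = (u - 3)*(u - 2)*(u + 1)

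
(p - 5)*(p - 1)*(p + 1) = p^3 - 5*p^2 - p + 5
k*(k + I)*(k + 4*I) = k^3 + 5*I*k^2 - 4*k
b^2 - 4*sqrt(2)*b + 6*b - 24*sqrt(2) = (b + 6)*(b - 4*sqrt(2))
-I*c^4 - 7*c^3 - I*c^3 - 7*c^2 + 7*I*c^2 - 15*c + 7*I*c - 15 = (c - 5*I)*(c - 3*I)*(c + I)*(-I*c - I)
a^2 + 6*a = a*(a + 6)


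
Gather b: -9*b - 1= -9*b - 1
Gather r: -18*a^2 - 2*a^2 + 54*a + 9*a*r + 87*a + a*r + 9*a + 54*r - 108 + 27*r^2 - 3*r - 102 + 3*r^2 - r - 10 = -20*a^2 + 150*a + 30*r^2 + r*(10*a + 50) - 220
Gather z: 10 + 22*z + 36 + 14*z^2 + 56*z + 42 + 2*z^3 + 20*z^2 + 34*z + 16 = 2*z^3 + 34*z^2 + 112*z + 104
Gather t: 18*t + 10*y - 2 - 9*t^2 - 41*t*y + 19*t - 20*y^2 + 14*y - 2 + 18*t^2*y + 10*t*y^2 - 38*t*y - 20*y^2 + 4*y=t^2*(18*y - 9) + t*(10*y^2 - 79*y + 37) - 40*y^2 + 28*y - 4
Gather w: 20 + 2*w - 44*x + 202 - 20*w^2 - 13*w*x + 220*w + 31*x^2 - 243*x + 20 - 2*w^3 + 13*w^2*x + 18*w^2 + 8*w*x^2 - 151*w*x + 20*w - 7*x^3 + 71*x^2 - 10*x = -2*w^3 + w^2*(13*x - 2) + w*(8*x^2 - 164*x + 242) - 7*x^3 + 102*x^2 - 297*x + 242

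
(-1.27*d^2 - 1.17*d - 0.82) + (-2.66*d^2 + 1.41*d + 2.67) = -3.93*d^2 + 0.24*d + 1.85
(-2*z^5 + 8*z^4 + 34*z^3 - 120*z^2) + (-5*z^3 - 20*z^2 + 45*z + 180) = -2*z^5 + 8*z^4 + 29*z^3 - 140*z^2 + 45*z + 180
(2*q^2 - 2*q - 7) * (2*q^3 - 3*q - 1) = 4*q^5 - 4*q^4 - 20*q^3 + 4*q^2 + 23*q + 7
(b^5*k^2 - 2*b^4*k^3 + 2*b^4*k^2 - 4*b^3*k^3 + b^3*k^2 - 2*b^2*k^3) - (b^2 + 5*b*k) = b^5*k^2 - 2*b^4*k^3 + 2*b^4*k^2 - 4*b^3*k^3 + b^3*k^2 - 2*b^2*k^3 - b^2 - 5*b*k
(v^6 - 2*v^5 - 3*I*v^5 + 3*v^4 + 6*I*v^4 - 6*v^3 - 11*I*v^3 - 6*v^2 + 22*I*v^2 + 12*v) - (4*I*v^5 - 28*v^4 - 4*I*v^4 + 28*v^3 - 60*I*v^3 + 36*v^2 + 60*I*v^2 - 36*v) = v^6 - 2*v^5 - 7*I*v^5 + 31*v^4 + 10*I*v^4 - 34*v^3 + 49*I*v^3 - 42*v^2 - 38*I*v^2 + 48*v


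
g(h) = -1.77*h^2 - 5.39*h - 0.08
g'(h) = -3.54*h - 5.39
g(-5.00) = -17.38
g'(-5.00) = 12.31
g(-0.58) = 2.45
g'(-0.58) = -3.34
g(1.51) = -12.25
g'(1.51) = -10.74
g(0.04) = -0.30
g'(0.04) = -5.53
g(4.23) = -54.55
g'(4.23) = -20.36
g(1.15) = -8.62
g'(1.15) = -9.46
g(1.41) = -11.20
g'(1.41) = -10.38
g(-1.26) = 3.90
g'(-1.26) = -0.93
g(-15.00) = -317.48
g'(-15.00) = 47.71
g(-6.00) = -31.46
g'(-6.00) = 15.85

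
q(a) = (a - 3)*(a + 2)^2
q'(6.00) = 112.00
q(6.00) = 192.00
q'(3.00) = 25.00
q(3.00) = 0.00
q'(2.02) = 8.28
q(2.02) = -15.84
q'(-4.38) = 40.79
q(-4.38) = -41.80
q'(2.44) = 14.74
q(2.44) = -11.04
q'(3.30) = 31.27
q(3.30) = 8.43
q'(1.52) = 1.97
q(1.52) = -18.34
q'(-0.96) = -7.16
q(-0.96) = -4.28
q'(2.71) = 19.45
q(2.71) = -6.43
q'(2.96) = 24.20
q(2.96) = -0.98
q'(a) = (a - 3)*(2*a + 4) + (a + 2)^2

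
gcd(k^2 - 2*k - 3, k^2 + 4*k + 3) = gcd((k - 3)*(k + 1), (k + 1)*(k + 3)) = k + 1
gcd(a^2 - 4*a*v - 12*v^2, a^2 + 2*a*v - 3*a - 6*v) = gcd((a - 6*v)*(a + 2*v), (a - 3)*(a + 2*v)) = a + 2*v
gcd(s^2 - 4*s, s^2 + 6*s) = s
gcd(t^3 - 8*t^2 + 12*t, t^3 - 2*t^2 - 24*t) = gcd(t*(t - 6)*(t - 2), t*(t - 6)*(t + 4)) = t^2 - 6*t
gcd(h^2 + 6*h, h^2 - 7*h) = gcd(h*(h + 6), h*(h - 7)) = h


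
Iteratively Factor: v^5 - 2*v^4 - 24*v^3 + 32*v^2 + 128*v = (v + 2)*(v^4 - 4*v^3 - 16*v^2 + 64*v) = (v + 2)*(v + 4)*(v^3 - 8*v^2 + 16*v) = v*(v + 2)*(v + 4)*(v^2 - 8*v + 16) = v*(v - 4)*(v + 2)*(v + 4)*(v - 4)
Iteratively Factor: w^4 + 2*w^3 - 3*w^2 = (w)*(w^3 + 2*w^2 - 3*w) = w^2*(w^2 + 2*w - 3) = w^2*(w - 1)*(w + 3)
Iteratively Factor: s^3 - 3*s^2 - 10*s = (s - 5)*(s^2 + 2*s) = (s - 5)*(s + 2)*(s)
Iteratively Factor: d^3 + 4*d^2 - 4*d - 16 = (d + 2)*(d^2 + 2*d - 8) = (d - 2)*(d + 2)*(d + 4)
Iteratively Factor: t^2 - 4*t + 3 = (t - 3)*(t - 1)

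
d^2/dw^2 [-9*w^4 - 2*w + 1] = -108*w^2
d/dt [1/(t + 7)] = -1/(t + 7)^2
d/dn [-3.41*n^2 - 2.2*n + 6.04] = -6.82*n - 2.2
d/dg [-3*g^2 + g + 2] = 1 - 6*g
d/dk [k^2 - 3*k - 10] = 2*k - 3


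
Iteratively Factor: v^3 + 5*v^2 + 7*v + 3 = (v + 1)*(v^2 + 4*v + 3) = (v + 1)*(v + 3)*(v + 1)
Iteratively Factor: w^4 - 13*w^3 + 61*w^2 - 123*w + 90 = (w - 2)*(w^3 - 11*w^2 + 39*w - 45) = (w - 5)*(w - 2)*(w^2 - 6*w + 9) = (w - 5)*(w - 3)*(w - 2)*(w - 3)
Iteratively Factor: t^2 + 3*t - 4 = (t - 1)*(t + 4)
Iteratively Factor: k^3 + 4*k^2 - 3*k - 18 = (k + 3)*(k^2 + k - 6) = (k + 3)^2*(k - 2)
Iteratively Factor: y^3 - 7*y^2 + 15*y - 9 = (y - 3)*(y^2 - 4*y + 3) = (y - 3)*(y - 1)*(y - 3)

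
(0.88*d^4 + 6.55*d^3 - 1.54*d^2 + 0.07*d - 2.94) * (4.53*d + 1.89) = 3.9864*d^5 + 31.3347*d^4 + 5.4033*d^3 - 2.5935*d^2 - 13.1859*d - 5.5566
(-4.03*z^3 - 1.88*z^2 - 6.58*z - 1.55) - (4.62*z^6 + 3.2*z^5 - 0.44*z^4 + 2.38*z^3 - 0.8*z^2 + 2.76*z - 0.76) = -4.62*z^6 - 3.2*z^5 + 0.44*z^4 - 6.41*z^3 - 1.08*z^2 - 9.34*z - 0.79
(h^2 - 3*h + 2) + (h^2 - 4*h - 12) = 2*h^2 - 7*h - 10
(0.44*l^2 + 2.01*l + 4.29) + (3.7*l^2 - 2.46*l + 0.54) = 4.14*l^2 - 0.45*l + 4.83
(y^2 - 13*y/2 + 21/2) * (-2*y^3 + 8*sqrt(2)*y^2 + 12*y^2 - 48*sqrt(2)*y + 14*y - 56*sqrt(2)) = -2*y^5 + 8*sqrt(2)*y^4 + 25*y^4 - 100*sqrt(2)*y^3 - 85*y^3 + 35*y^2 + 340*sqrt(2)*y^2 - 140*sqrt(2)*y + 147*y - 588*sqrt(2)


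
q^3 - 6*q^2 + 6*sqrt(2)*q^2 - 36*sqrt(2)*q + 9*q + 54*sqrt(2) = (q - 3)^2*(q + 6*sqrt(2))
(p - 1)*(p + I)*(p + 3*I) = p^3 - p^2 + 4*I*p^2 - 3*p - 4*I*p + 3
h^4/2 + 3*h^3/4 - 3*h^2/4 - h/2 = h*(h/2 + 1)*(h - 1)*(h + 1/2)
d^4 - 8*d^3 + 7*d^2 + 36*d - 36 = (d - 6)*(d - 3)*(d - 1)*(d + 2)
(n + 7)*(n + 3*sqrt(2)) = n^2 + 3*sqrt(2)*n + 7*n + 21*sqrt(2)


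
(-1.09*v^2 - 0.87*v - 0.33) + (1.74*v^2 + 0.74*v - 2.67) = 0.65*v^2 - 0.13*v - 3.0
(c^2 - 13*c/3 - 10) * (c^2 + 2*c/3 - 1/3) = c^4 - 11*c^3/3 - 119*c^2/9 - 47*c/9 + 10/3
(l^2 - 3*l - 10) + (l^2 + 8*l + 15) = 2*l^2 + 5*l + 5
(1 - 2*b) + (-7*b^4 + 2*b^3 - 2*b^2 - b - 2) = -7*b^4 + 2*b^3 - 2*b^2 - 3*b - 1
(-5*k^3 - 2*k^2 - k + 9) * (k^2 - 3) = -5*k^5 - 2*k^4 + 14*k^3 + 15*k^2 + 3*k - 27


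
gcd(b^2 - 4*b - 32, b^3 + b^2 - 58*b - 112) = b - 8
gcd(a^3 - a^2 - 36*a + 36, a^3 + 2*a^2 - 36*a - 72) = a^2 - 36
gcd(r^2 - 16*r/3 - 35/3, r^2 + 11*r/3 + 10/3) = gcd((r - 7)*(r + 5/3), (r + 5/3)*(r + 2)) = r + 5/3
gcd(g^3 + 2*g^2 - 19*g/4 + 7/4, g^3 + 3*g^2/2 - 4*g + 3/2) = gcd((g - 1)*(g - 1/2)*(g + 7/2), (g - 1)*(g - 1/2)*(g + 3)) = g^2 - 3*g/2 + 1/2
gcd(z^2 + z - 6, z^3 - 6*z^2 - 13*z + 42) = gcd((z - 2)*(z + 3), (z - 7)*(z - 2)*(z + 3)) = z^2 + z - 6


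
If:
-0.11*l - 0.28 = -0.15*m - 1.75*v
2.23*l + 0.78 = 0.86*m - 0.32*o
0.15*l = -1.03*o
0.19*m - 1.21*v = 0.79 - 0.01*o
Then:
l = 1.07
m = 3.63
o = -0.16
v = -0.08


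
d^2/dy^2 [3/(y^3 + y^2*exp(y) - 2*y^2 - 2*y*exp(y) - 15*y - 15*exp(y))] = 3*(-2*(-y^2*exp(y) - 3*y^2 + 4*y + 17*exp(y) + 15)^2 + (-y^2*exp(y) - 2*y*exp(y) - 6*y + 17*exp(y) + 4)*(-y^3 - y^2*exp(y) + 2*y^2 + 2*y*exp(y) + 15*y + 15*exp(y)))/(-y^3 - y^2*exp(y) + 2*y^2 + 2*y*exp(y) + 15*y + 15*exp(y))^3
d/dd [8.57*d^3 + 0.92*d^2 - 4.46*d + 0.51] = 25.71*d^2 + 1.84*d - 4.46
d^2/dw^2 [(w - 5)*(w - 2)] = 2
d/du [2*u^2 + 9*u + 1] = 4*u + 9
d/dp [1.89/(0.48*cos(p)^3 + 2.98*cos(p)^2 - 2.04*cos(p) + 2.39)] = (2.7216*cos(p)^2 + 11.2644*cos(p) - 3.8556)*sin(p)/(0.48*cos(p)^3 + 2.98*cos(p)^2 - 2.04*cos(p) + 2.39)^2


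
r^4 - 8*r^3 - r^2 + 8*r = r*(r - 8)*(r - 1)*(r + 1)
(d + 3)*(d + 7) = d^2 + 10*d + 21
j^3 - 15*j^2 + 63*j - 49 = (j - 7)^2*(j - 1)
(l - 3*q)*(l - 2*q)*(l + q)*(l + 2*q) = l^4 - 2*l^3*q - 7*l^2*q^2 + 8*l*q^3 + 12*q^4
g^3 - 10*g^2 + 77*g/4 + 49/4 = (g - 7)*(g - 7/2)*(g + 1/2)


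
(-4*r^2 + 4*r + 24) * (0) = 0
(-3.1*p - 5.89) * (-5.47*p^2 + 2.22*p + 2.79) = 16.957*p^3 + 25.3363*p^2 - 21.7248*p - 16.4331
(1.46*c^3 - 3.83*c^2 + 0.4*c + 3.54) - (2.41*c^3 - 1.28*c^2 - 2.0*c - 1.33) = -0.95*c^3 - 2.55*c^2 + 2.4*c + 4.87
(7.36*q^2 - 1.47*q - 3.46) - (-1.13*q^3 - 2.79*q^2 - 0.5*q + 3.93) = 1.13*q^3 + 10.15*q^2 - 0.97*q - 7.39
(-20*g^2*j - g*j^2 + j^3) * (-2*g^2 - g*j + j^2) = 40*g^4*j + 22*g^3*j^2 - 21*g^2*j^3 - 2*g*j^4 + j^5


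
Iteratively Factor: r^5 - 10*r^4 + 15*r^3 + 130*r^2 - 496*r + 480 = (r - 5)*(r^4 - 5*r^3 - 10*r^2 + 80*r - 96) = (r - 5)*(r + 4)*(r^3 - 9*r^2 + 26*r - 24) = (r - 5)*(r - 2)*(r + 4)*(r^2 - 7*r + 12) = (r - 5)*(r - 3)*(r - 2)*(r + 4)*(r - 4)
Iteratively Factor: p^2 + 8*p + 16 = (p + 4)*(p + 4)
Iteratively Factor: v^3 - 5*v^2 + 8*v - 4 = (v - 2)*(v^2 - 3*v + 2) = (v - 2)*(v - 1)*(v - 2)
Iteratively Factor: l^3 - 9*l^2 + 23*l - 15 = (l - 5)*(l^2 - 4*l + 3) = (l - 5)*(l - 3)*(l - 1)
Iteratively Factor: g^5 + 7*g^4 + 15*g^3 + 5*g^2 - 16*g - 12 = (g + 1)*(g^4 + 6*g^3 + 9*g^2 - 4*g - 12) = (g + 1)*(g + 2)*(g^3 + 4*g^2 + g - 6) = (g + 1)*(g + 2)^2*(g^2 + 2*g - 3) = (g + 1)*(g + 2)^2*(g + 3)*(g - 1)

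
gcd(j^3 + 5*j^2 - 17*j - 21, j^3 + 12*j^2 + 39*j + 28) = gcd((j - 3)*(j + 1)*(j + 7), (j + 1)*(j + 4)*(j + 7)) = j^2 + 8*j + 7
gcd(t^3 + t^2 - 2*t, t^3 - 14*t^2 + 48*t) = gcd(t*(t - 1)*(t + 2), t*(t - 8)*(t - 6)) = t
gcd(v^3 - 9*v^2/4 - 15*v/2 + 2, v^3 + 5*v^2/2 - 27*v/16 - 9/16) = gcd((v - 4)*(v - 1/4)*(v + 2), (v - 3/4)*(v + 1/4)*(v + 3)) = 1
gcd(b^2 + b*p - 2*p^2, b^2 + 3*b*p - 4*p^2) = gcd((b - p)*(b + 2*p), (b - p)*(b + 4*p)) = -b + p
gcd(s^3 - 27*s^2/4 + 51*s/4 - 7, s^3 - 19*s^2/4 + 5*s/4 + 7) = s^2 - 23*s/4 + 7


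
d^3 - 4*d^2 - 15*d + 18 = (d - 6)*(d - 1)*(d + 3)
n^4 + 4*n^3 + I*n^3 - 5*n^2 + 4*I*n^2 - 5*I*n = n*(n - 1)*(n + 5)*(n + I)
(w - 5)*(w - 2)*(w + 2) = w^3 - 5*w^2 - 4*w + 20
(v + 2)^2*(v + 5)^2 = v^4 + 14*v^3 + 69*v^2 + 140*v + 100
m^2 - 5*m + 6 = (m - 3)*(m - 2)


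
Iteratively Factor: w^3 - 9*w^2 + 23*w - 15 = (w - 3)*(w^2 - 6*w + 5) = (w - 3)*(w - 1)*(w - 5)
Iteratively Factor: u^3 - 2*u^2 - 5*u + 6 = (u + 2)*(u^2 - 4*u + 3) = (u - 1)*(u + 2)*(u - 3)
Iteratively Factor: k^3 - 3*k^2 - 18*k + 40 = (k - 5)*(k^2 + 2*k - 8) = (k - 5)*(k + 4)*(k - 2)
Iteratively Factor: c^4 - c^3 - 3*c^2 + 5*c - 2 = (c - 1)*(c^3 - 3*c + 2) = (c - 1)^2*(c^2 + c - 2) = (c - 1)^3*(c + 2)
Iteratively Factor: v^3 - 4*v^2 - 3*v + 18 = (v - 3)*(v^2 - v - 6) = (v - 3)*(v + 2)*(v - 3)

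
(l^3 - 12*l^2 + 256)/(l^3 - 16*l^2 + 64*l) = (l + 4)/l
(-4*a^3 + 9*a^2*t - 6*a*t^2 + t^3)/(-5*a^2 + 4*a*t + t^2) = (4*a^2 - 5*a*t + t^2)/(5*a + t)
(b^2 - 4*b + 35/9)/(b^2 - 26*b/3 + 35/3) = (b - 7/3)/(b - 7)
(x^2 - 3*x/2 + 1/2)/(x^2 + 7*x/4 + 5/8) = 4*(2*x^2 - 3*x + 1)/(8*x^2 + 14*x + 5)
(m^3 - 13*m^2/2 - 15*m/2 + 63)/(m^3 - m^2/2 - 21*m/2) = (m - 6)/m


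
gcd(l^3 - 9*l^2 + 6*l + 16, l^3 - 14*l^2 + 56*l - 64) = l^2 - 10*l + 16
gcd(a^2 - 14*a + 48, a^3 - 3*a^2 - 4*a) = 1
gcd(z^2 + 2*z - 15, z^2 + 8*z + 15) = z + 5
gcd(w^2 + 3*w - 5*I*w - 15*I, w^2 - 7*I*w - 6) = 1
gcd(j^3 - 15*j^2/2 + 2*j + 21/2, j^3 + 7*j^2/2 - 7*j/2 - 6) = j^2 - j/2 - 3/2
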